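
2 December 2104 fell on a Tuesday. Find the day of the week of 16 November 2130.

Thursday

Day-of-year of December 2, 2104: 337.
Day-of-year of November 16, 2130: 320.
2104 has 366 days, so 366 − 337 = 29 days remain in 2104.
Full years 2105–2129: 19 common + 6 leap = 19×365 + 6×366 = 9131 days.
Total: 29 + 9131 + 320 = 9480 days.
9480 mod 7 = 2, so 2 days after Tuesday is Thursday.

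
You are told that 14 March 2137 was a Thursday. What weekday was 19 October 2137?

March 2137: 31 − 14 = 17 days remain.
Then April (30), May (31), June (30), July (31), August (31), September (30): 30 + 31 + 30 + 31 + 31 + 30 = 183 days.
October 1–19, 2137: 19 days.
Total: 17 + 183 + 19 = 219 days.
219 mod 7 = 2, so 2 days after Thursday is Saturday.

Saturday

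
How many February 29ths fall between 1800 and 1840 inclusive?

10

Years divisible by 4 in [1800, 1840]: 1800, 1804, 1808, 1812, 1816, 1820, 1824, 1828, 1832, 1836, 1840.
Of these, 1800 is divisible by 100 but not 400, so not leap.
Leap years: 11 − 1 = 10.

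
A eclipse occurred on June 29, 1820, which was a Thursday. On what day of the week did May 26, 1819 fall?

Wednesday

Count forward from the earlier date (May 26, 1819) to the later (June 29, 1820):
Day-of-year of May 26, 1819: 146.
Day-of-year of June 29, 1820: 181.
1819 has 365 days, so 365 − 146 = 219 days remain in 1819.
Total: 219 + 181 = 400 days.
400 mod 7 = 1, so 1 day before Thursday is Wednesday.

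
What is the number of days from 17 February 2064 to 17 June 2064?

121

February 2064: 29 − 17 = 12 days remain (2064 is a leap year, so February has 29 days).
Then March (31), April (30), May (31): 31 + 30 + 31 = 92 days.
June 1–17, 2064: 17 days.
Total: 12 + 92 + 17 = 121 days.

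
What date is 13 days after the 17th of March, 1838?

the 30th of March, 1838

Count 13 days after March 17, 1838:
Within March 1838: 30 − 17 = 13 days.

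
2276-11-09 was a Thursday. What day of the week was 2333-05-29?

Monday

Day-of-year of November 9, 2276: 314.
Day-of-year of May 29, 2333: 149.
2276 has 366 days, so 366 − 314 = 52 days remain in 2276.
Full years 2277–2332: 43 common + 13 leap = 43×365 + 13×366 = 20453 days.
Total: 52 + 20453 + 149 = 20654 days.
20654 mod 7 = 4, so 4 days after Thursday is Monday.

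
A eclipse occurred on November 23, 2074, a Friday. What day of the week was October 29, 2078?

Saturday

November 23, 2074 → November 23, 2075: 365 days.
November 23, 2075 → November 23, 2076: 366 days (2076 is a leap year).
November 23, 2076 → November 23, 2077: 365 days.
November 2077: 30 − 23 = 7 days remain.
Then 10 full months totalling 304 days.
October 1–29, 2078: 29 days.
Residual: 340 days.
Total: 1436 days.
1436 mod 7 = 1, so 1 day after Friday is Saturday.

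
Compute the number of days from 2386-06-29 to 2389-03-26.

1001

Day-of-year of June 29, 2386: 180.
Day-of-year of March 26, 2389: 85.
2386 has 365 days, so 365 − 180 = 185 days remain in 2386.
Full years: 2387: 365; 2388: 366. Sum = 731.
Total: 185 + 731 + 85 = 1001 days.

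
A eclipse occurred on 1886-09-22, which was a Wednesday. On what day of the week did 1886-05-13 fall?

Count forward from the earlier date (May 13, 1886) to the later (September 22, 1886):
May 1886: 31 − 13 = 18 days remain.
Then June (30), July (31), August (31): 30 + 31 + 31 = 92 days.
September 1–22, 1886: 22 days.
Total: 18 + 92 + 22 = 132 days.
132 mod 7 = 6, so 6 days before Wednesday is Thursday.

Thursday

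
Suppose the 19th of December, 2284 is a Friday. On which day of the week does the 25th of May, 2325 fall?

Monday

Day-of-year of December 19, 2284: 354.
Day-of-year of May 25, 2325: 145.
2284 has 366 days, so 366 − 354 = 12 days remain in 2284.
Full years 2285–2324: 31 common + 9 leap = 31×365 + 9×366 = 14609 days.
Total: 12 + 14609 + 145 = 14766 days.
14766 mod 7 = 3, so 3 days after Friday is Monday.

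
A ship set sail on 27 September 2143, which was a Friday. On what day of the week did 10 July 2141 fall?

Monday

Count forward from the earlier date (July 10, 2141) to the later (September 27, 2143):
July 10, 2141 → July 10, 2142: 365 days.
July 10, 2142 → July 10, 2143: 365 days.
July 2143: 31 − 10 = 21 days remain.
Then August (31): 31 days.
September 1–27, 2143: 27 days.
Residual: 79 days.
Total: 809 days.
809 mod 7 = 4, so 4 days before Friday is Monday.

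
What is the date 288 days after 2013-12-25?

2014-10-09

Count 288 days after December 25, 2013:
December 2013: 31 − 25 = 6 days remain.
Then 9 full months totalling 273 days.
October 1–9, 2014: 9 days.
Residual: 288 days.
Total: 288 days.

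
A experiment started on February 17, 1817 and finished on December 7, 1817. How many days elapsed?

293

February 1817: 28 − 17 = 11 days remain (1817 is not a leap year, so February has 28 days).
Then 9 full months totalling 275 days.
December 1–7, 1817: 7 days.
Total: 11 + 275 + 7 = 293 days.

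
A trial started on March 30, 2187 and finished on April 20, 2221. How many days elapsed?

12439

From March 30, 2187 to March 30, 2221: 34 years, of which 8 contain a Feb 29 — 26×365 + 8×366 = 12418 days.
(2200 is not a leap year (divisible by 100 but not 400).)
March 2221: 31 − 30 = 1 day remains.
April 1–20, 2221: 20 days.
Residual: 21 days.
Total: 12439 days.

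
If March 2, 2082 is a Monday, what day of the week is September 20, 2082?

Sunday

March 2082: 31 − 2 = 29 days remain.
Then April (30), May (31), June (30), July (31), August (31): 30 + 31 + 30 + 31 + 31 = 153 days.
September 1–20, 2082: 20 days.
Total: 29 + 153 + 20 = 202 days.
202 mod 7 = 6, so 6 days after Monday is Sunday.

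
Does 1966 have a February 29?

No

1966 is not a leap year.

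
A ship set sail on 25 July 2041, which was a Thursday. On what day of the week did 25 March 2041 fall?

Count forward from the earlier date (March 25, 2041) to the later (July 25, 2041):
March 2041: 31 − 25 = 6 days remain.
Then April (30), May (31), June (30): 30 + 31 + 30 = 91 days.
July 1–25, 2041: 25 days.
Total: 6 + 91 + 25 = 122 days.
122 mod 7 = 3, so 3 days before Thursday is Monday.

Monday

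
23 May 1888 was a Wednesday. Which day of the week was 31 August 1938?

Wednesday

From May 23, 1888 to May 23, 1938: 50 years, of which 11 contain a Feb 29 — 39×365 + 11×366 = 18261 days.
(1900 is not a leap year (divisible by 100 but not 400).)
May 1938: 31 − 23 = 8 days remain.
Then June (30), July (31): 30 + 31 = 61 days.
August 1–31, 1938: 31 days.
Residual: 100 days.
Total: 18361 days.
18361 is a multiple of 7, so 31 August 1938 falls on the same weekday: Wednesday.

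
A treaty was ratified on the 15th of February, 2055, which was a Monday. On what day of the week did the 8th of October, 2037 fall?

Thursday

Count forward from the earlier date (October 8, 2037) to the later (February 15, 2055):
From October 8, 2037 to October 8, 2054: 17 years, of which 4 contain a Feb 29 — 13×365 + 4×366 = 6209 days.
October 2054: 31 − 8 = 23 days remain.
Then November (30), December (31), January (31): 30 + 31 + 31 = 92 days.
February 1–15, 2055: 15 days (2055 is not a leap year).
Residual: 130 days.
Total: 6339 days.
6339 mod 7 = 4, so 4 days before Monday is Thursday.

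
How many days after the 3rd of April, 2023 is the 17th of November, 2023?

228

April 2023: 30 − 3 = 27 days remain.
Then May (31), June (30), July (31), August (31), September (30), October (31): 31 + 30 + 31 + 31 + 30 + 31 = 184 days.
November 1–17, 2023: 17 days.
Total: 27 + 184 + 17 = 228 days.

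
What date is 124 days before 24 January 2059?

22 September 2058

Count 124 days before January 24, 2059:
Day-of-year of September 22, 2058: 265.
Day-of-year of January 24, 2059: 24.
2058 has 365 days, so 365 − 265 = 100 days remain in 2058.
Total: 100 + 24 = 124 days.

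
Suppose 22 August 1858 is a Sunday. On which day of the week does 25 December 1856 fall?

Thursday

Count forward from the earlier date (December 25, 1856) to the later (August 22, 1858):
December 1856: 31 − 25 = 6 days remain.
Then 19 full months totalling 577 days.
August 1–22, 1858: 22 days.
Total: 6 + 577 + 22 = 605 days.
605 mod 7 = 3, so 3 days before Sunday is Thursday.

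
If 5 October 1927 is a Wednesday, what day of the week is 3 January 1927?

Monday

Count forward from the earlier date (January 3, 1927) to the later (October 5, 1927):
January 1927: 31 − 3 = 28 days remain.
Then February 1927 (28), March (31), April (30), May (31), June (30), July (31), August (31), September (30): 28 + 31 + 30 + 31 + 30 + 31 + 31 + 30 = 242 days.
October 1–5, 1927: 5 days.
Total: 28 + 242 + 5 = 275 days.
275 mod 7 = 2, so 2 days before Wednesday is Monday.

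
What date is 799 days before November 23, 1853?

September 16, 1851

Count 799 days before November 23, 1853:
September 1851: 30 − 16 = 14 days remain.
Then 25 full months totalling 762 days.
November 1–23, 1853: 23 days.
Total: 14 + 762 + 23 = 799 days.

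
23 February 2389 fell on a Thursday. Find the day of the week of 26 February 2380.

Tuesday

Count forward from the earlier date (February 26, 2380) to the later (February 23, 2389):
From February 26, 2380 to February 26, 2388: 8 years, of which 2 contain a Feb 29 — 6×365 + 2×366 = 2922 days.
February 2388: 29 − 26 = 3 days remain (2388 is a leap year, so February has 29 days).
Then 11 full months totalling 337 days.
February 1–23, 2389: 23 days (2389 is not a leap year).
Residual: 363 days.
Total: 3285 days.
3285 mod 7 = 2, so 2 days before Thursday is Tuesday.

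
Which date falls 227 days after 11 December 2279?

25 July 2280

Count 227 days after December 11, 2279:
Day-of-year of December 11, 2279: 345.
Day-of-year of July 25, 2280: 207.
2279 has 365 days, so 365 − 345 = 20 days remain in 2279.
Total: 20 + 207 = 227 days.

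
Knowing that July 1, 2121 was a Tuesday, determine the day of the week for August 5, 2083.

Thursday

Count forward from the earlier date (August 5, 2083) to the later (July 1, 2121):
From August 5, 2083 to August 5, 2120: 37 years, of which 9 contain a Feb 29 — 28×365 + 9×366 = 13514 days.
(2100 is not a leap year (divisible by 100 but not 400).)
August 2120: 31 − 5 = 26 days remain.
Then 10 full months totalling 303 days.
July 1, 2121: 1 day.
Residual: 330 days.
Total: 13844 days.
13844 mod 7 = 5, so 5 days before Tuesday is Thursday.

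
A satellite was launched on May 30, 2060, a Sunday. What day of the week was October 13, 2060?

Wednesday

May 2060: 31 − 30 = 1 day remains.
Then June (30), July (31), August (31), September (30): 30 + 31 + 31 + 30 = 122 days.
October 1–13, 2060: 13 days.
Total: 1 + 122 + 13 = 136 days.
136 mod 7 = 3, so 3 days after Sunday is Wednesday.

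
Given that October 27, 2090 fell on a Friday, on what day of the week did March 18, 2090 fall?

Saturday

Count forward from the earlier date (March 18, 2090) to the later (October 27, 2090):
March 2090: 31 − 18 = 13 days remain.
Then April (30), May (31), June (30), July (31), August (31), September (30): 30 + 31 + 30 + 31 + 31 + 30 = 183 days.
October 1–27, 2090: 27 days.
Total: 13 + 183 + 27 = 223 days.
223 mod 7 = 6, so 6 days before Friday is Saturday.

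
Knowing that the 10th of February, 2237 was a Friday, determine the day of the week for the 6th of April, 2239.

February 10, 2237 → February 10, 2238: 365 days.
February 10, 2238 → February 10, 2239: 365 days.
February 2239: 28 − 10 = 18 days remain (2239 is not a leap year, so February has 28 days).
Then March (31): 31 days.
April 1–6, 2239: 6 days.
Residual: 55 days.
Total: 785 days.
785 mod 7 = 1, so 1 day after Friday is Saturday.

Saturday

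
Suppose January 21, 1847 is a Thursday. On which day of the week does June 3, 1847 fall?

January 1847: 31 − 21 = 10 days remain.
Then February 1847 (28), March (31), April (30), May (31): 28 + 31 + 30 + 31 = 120 days.
June 1–3, 1847: 3 days.
Total: 10 + 120 + 3 = 133 days.
133 is a multiple of 7, so June 3, 1847 falls on the same weekday: Thursday.

Thursday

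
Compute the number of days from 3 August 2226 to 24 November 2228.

August 2226: 31 − 3 = 28 days remain.
Then 26 full months totalling 792 days.
November 1–24, 2228: 24 days.
Total: 28 + 792 + 24 = 844 days.

844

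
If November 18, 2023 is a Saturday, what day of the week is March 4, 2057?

Sunday

Day-of-year of November 18, 2023: 322.
Day-of-year of March 4, 2057: 63.
2023 has 365 days, so 365 − 322 = 43 days remain in 2023.
Full years 2024–2056: 24 common + 9 leap = 24×365 + 9×366 = 12054 days.
Total: 43 + 12054 + 63 = 12160 days.
12160 mod 7 = 1, so 1 day after Saturday is Sunday.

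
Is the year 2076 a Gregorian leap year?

Yes

2076 is a leap year.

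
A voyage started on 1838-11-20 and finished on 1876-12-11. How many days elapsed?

13901

Day-of-year of November 20, 1838: 324.
Day-of-year of December 11, 1876: 346.
1838 has 365 days, so 365 − 324 = 41 days remain in 1838.
Full years 1839–1875: 28 common + 9 leap = 28×365 + 9×366 = 13514 days.
Total: 41 + 13514 + 346 = 13901 days.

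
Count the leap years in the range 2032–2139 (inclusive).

26

Years divisible by 4: 2032, 2036, …, 2136 — 27 in all.
Of these, 2100 is divisible by 100 but not 400, so not leap.
Leap years: 27 − 1 = 26.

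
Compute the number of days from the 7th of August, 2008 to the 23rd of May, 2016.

2846

From August 7, 2008 to August 7, 2015: 7 years, of which 1 contains a Feb 29 — 6×365 + 1×366 = 2556 days.
August 2015: 31 − 7 = 24 days remain.
Then September (30), October (31), November (30), December (31), January (31), February 2016 (29), March (31), April (30): 30 + 31 + 30 + 31 + 31 + 29 + 31 + 30 = 243 days.
May 1–23, 2016: 23 days.
Residual: 290 days.
Total: 2846 days.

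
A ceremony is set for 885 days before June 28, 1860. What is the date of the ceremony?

January 25, 1858

Count 885 days before June 28, 1860:
January 1858: 31 − 25 = 6 days remain.
Then 28 full months totalling 851 days.
June 1–28, 1860: 28 days.
Total: 6 + 851 + 28 = 885 days.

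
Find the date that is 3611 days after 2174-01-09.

2183-11-29

Count 3611 days after January 9, 2174:
Day-of-year of January 9, 2174: 9.
Day-of-year of November 29, 2183: 333.
2174 has 365 days, so 365 − 9 = 356 days remain in 2174.
Full years 2175–2182: 6 common + 2 leap = 6×365 + 2×366 = 2922 days.
Total: 356 + 2922 + 333 = 3611 days.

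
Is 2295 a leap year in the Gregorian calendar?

No

2295 is not a leap year.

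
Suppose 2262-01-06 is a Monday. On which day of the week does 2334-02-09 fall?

Friday

From January 6, 2262 to January 6, 2334: 72 years, of which 17 contain a Feb 29 — 55×365 + 17×366 = 26297 days.
(2300 is not a leap year (divisible by 100 but not 400).)
January 2334: 31 − 6 = 25 days remain.
February 1–9, 2334: 9 days (2334 is not a leap year).
Residual: 34 days.
Total: 26331 days.
26331 mod 7 = 4, so 4 days after Monday is Friday.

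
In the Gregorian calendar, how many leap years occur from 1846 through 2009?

Years divisible by 4: 1848, 1852, …, 2008 — 41 in all.
Of these, 1900 is divisible by 100 but not 400, so not leap.
2000 is divisible by 400, so still leap.
Leap years: 41 − 1 = 40.

40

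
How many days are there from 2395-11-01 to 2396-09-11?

315

November 2395: 30 − 1 = 29 days remain.
Then 9 full months totalling 275 days.
September 1–11, 2396: 11 days.
Residual: 315 days.
Total: 315 days.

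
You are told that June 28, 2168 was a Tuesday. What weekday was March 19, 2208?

Day-of-year of June 28, 2168: 180.
Day-of-year of March 19, 2208: 79.
2168 has 366 days, so 366 − 180 = 186 days remain in 2168.
Full years 2169–2207: 31 common + 8 leap = 31×365 + 8×366 = 14243 days.
Total: 186 + 14243 + 79 = 14508 days.
14508 mod 7 = 4, so 4 days after Tuesday is Saturday.

Saturday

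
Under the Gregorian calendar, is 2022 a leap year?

2022 is not a leap year.

No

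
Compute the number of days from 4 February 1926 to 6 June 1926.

122

February 1926: 28 − 4 = 24 days remain (1926 is not a leap year, so February has 28 days).
Then March (31), April (30), May (31): 31 + 30 + 31 = 92 days.
June 1–6, 1926: 6 days.
Total: 24 + 92 + 6 = 122 days.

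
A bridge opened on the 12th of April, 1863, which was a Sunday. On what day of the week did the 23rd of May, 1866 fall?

Day-of-year of April 12, 1863: 102.
Day-of-year of May 23, 1866: 143.
1863 has 365 days, so 365 − 102 = 263 days remain in 1863.
Full years: 1864: 366; 1865: 365. Sum = 731.
Total: 263 + 731 + 143 = 1137 days.
1137 mod 7 = 3, so 3 days after Sunday is Wednesday.

Wednesday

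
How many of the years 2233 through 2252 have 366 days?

Years divisible by 4 in [2233, 2252]: 2236, 2240, 2244, 2248, 2252.
No century exceptions apply. Count: 5.

5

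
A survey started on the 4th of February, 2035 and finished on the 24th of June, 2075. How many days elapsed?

From February 4, 2035 to February 4, 2075: 40 years, of which 10 contain a Feb 29 — 30×365 + 10×366 = 14610 days.
February 2075: 28 − 4 = 24 days remain (2075 is not a leap year, so February has 28 days).
Then March (31), April (30), May (31): 31 + 30 + 31 = 92 days.
June 1–24, 2075: 24 days.
Residual: 140 days.
Total: 14750 days.

14750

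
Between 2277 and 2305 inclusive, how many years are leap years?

6

Years divisible by 4 in [2277, 2305]: 2280, 2284, 2288, 2292, 2296, 2300, 2304.
Of these, 2300 is divisible by 100 but not 400, so not leap.
Leap years: 7 − 1 = 6.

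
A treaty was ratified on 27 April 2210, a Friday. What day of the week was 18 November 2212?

April 2210: 30 − 27 = 3 days remain.
Then 30 full months totalling 915 days.
November 1–18, 2212: 18 days.
Total: 3 + 915 + 18 = 936 days.
936 mod 7 = 5, so 5 days after Friday is Wednesday.

Wednesday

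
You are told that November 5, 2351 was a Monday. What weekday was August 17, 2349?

Count forward from the earlier date (August 17, 2349) to the later (November 5, 2351):
August 17, 2349 → August 17, 2350: 365 days.
August 17, 2350 → August 17, 2351: 365 days.
August 2351: 31 − 17 = 14 days remain.
Then September (30), October (31): 30 + 31 = 61 days.
November 1–5, 2351: 5 days.
Residual: 80 days.
Total: 810 days.
810 mod 7 = 5, so 5 days before Monday is Wednesday.

Wednesday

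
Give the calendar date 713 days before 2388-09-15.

2386-10-03

Count 713 days before September 15, 2388:
Day-of-year of October 3, 2386: 276.
Day-of-year of September 15, 2388: 259.
2386 has 365 days, so 365 − 276 = 89 days remain in 2386.
Full years: 2387: 365. Sum = 365.
Total: 89 + 365 + 259 = 713 days.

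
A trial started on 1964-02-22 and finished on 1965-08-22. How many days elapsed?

547

Day-of-year of February 22, 1964: 53.
Day-of-year of August 22, 1965: 234.
1964 has 366 days, so 366 − 53 = 313 days remain in 1964.
Total: 313 + 234 = 547 days.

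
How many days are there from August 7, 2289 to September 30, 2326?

Day-of-year of August 7, 2289: 219.
Day-of-year of September 30, 2326: 273.
2289 has 365 days, so 365 − 219 = 146 days remain in 2289.
Full years 2290–2325: 28 common + 8 leap = 28×365 + 8×366 = 13148 days.
Total: 146 + 13148 + 273 = 13567 days.

13567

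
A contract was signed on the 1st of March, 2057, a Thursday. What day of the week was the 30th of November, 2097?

Saturday

Day-of-year of March 1, 2057: 60.
Day-of-year of November 30, 2097: 334.
2057 has 365 days, so 365 − 60 = 305 days remain in 2057.
Full years 2058–2096: 29 common + 10 leap = 29×365 + 10×366 = 14245 days.
Total: 305 + 14245 + 334 = 14884 days.
14884 mod 7 = 2, so 2 days after Thursday is Saturday.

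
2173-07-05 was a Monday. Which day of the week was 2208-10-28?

Day-of-year of July 5, 2173: 186.
Day-of-year of October 28, 2208: 302.
2173 has 365 days, so 365 − 186 = 179 days remain in 2173.
Full years 2174–2207: 27 common + 7 leap = 27×365 + 7×366 = 12417 days.
Total: 179 + 12417 + 302 = 12898 days.
12898 mod 7 = 4, so 4 days after Monday is Friday.

Friday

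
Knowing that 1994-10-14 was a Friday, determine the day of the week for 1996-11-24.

Sunday

October 1994: 31 − 14 = 17 days remain.
Then 24 full months totalling 731 days.
November 1–24, 1996: 24 days.
Total: 17 + 731 + 24 = 772 days.
772 mod 7 = 2, so 2 days after Friday is Sunday.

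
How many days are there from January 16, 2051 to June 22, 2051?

157

January 2051: 31 − 16 = 15 days remain.
Then February 2051 (28), March (31), April (30), May (31): 28 + 31 + 30 + 31 = 120 days.
June 1–22, 2051: 22 days.
Total: 15 + 120 + 22 = 157 days.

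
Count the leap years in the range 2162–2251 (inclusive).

21

Years divisible by 4: 2164, 2168, …, 2248 — 22 in all.
Of these, 2200 is divisible by 100 but not 400, so not leap.
Leap years: 22 − 1 = 21.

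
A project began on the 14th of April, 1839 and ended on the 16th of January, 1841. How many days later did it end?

643

April 1839: 30 − 14 = 16 days remain.
Then 20 full months totalling 611 days.
January 1–16, 1841: 16 days.
Total: 16 + 611 + 16 = 643 days.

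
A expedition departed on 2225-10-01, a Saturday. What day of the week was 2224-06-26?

Count forward from the earlier date (June 26, 2224) to the later (October 1, 2225):
June 26, 2224 → June 26, 2225: 365 days.
June 2225: 30 − 26 = 4 days remain.
Then July (31), August (31), September (30): 31 + 31 + 30 = 92 days.
October 1, 2225: 1 day.
Residual: 97 days.
Total: 462 days.
462 is a multiple of 7, so 2224-06-26 falls on the same weekday: Saturday.

Saturday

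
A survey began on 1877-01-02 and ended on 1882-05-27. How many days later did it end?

January 2, 1877 → January 2, 1878: 365 days.
January 2, 1878 → January 2, 1879: 365 days.
January 2, 1879 → January 2, 1880: 365 days.
January 2, 1880 → January 2, 1881: 366 days (1880 is a leap year).
January 2, 1881 → January 2, 1882: 365 days.
January 1882: 31 − 2 = 29 days remain.
Then February 1882 (28), March (31), April (30): 28 + 31 + 30 = 89 days.
May 1–27, 1882: 27 days.
Residual: 145 days.
Total: 1971 days.

1971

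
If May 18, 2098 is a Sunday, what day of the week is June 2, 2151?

Wednesday

Day-of-year of May 18, 2098: 138.
Day-of-year of June 2, 2151: 153.
2098 has 365 days, so 365 − 138 = 227 days remain in 2098.
Full years 2099–2150: 40 common + 12 leap = 40×365 + 12×366 = 18992 days.
Total: 227 + 18992 + 153 = 19372 days.
19372 mod 7 = 3, so 3 days after Sunday is Wednesday.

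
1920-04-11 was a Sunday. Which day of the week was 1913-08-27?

Count forward from the earlier date (August 27, 1913) to the later (April 11, 1920):
August 27, 1913 → August 27, 1914: 365 days.
August 27, 1914 → August 27, 1915: 365 days.
August 27, 1915 → August 27, 1916: 366 days (1916 is a leap year).
August 27, 1916 → August 27, 1917: 365 days.
August 27, 1917 → August 27, 1918: 365 days.
August 27, 1918 → August 27, 1919: 365 days.
August 1919: 31 − 27 = 4 days remain.
Then September (30), October (31), November (30), December (31), January (31), February 1920 (29), March (31): 30 + 31 + 30 + 31 + 31 + 29 + 31 = 213 days.
April 1–11, 1920: 11 days.
Residual: 228 days.
Total: 2419 days.
2419 mod 7 = 4, so 4 days before Sunday is Wednesday.

Wednesday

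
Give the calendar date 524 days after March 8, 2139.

August 13, 2140

Count 524 days after March 8, 2139:
Day-of-year of March 8, 2139: 67.
Day-of-year of August 13, 2140: 226.
2139 has 365 days, so 365 − 67 = 298 days remain in 2139.
Total: 298 + 226 = 524 days.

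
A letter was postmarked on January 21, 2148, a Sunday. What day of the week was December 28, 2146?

Count forward from the earlier date (December 28, 2146) to the later (January 21, 2148):
December 2146: 31 − 28 = 3 days remain.
Then 12 full months totalling 365 days.
January 1–21, 2148: 21 days.
Total: 3 + 365 + 21 = 389 days.
389 mod 7 = 4, so 4 days before Sunday is Wednesday.

Wednesday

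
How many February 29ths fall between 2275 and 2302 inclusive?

6

Years divisible by 4 in [2275, 2302]: 2276, 2280, 2284, 2288, 2292, 2296, 2300.
Of these, 2300 is divisible by 100 but not 400, so not leap.
Leap years: 7 − 1 = 6.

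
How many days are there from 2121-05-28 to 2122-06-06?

374

May 28, 2121 → May 28, 2122: 365 days.
May 2122: 31 − 28 = 3 days remain.
June 1–6, 2122: 6 days.
Residual: 9 days.
Total: 374 days.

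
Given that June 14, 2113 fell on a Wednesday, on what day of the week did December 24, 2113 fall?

June 2113: 30 − 14 = 16 days remain.
Then July (31), August (31), September (30), October (31), November (30): 31 + 31 + 30 + 31 + 30 = 153 days.
December 1–24, 2113: 24 days.
Total: 16 + 153 + 24 = 193 days.
193 mod 7 = 4, so 4 days after Wednesday is Sunday.

Sunday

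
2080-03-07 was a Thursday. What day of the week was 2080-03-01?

Count forward from the earlier date (March 1, 2080) to the later (March 7, 2080):
Within March 2080: 7 − 1 = 6 days.
6 mod 7 = 6, so 6 days before Thursday is Friday.

Friday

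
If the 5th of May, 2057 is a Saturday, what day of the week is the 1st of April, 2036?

Tuesday

Count forward from the earlier date (April 1, 2036) to the later (May 5, 2057):
From April 1, 2036 to April 1, 2057: 21 years, of which 5 contain a Feb 29 — 16×365 + 5×366 = 7670 days.
April 2057: 30 − 1 = 29 days remain.
May 1–5, 2057: 5 days.
Residual: 34 days.
Total: 7704 days.
7704 mod 7 = 4, so 4 days before Saturday is Tuesday.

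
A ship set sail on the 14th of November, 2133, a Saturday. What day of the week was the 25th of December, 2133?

Friday

November 2133: 30 − 14 = 16 days remain.
December 1–25, 2133: 25 days.
Total: 16 + 25 = 41 days.
41 mod 7 = 6, so 6 days after Saturday is Friday.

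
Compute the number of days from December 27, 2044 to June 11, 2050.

1992

Day-of-year of December 27, 2044: 362.
Day-of-year of June 11, 2050: 162.
2044 has 366 days, so 366 − 362 = 4 days remain in 2044.
Full years: 2045: 365; 2046: 365; 2047: 365; 2048: 366; 2049: 365. Sum = 1826.
Total: 4 + 1826 + 162 = 1992 days.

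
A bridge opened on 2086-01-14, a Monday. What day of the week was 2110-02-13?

Thursday

Day-of-year of January 14, 2086: 14.
Day-of-year of February 13, 2110: 44.
2086 has 365 days, so 365 − 14 = 351 days remain in 2086.
Full years 2087–2109: 18 common + 5 leap = 18×365 + 5×366 = 8400 days.
Total: 351 + 8400 + 44 = 8795 days.
8795 mod 7 = 3, so 3 days after Monday is Thursday.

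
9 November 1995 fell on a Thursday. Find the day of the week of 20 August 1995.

Sunday

Count forward from the earlier date (August 20, 1995) to the later (November 9, 1995):
August 1995: 31 − 20 = 11 days remain.
Then September (30), October (31): 30 + 31 = 61 days.
November 1–9, 1995: 9 days.
Total: 11 + 61 + 9 = 81 days.
81 mod 7 = 4, so 4 days before Thursday is Sunday.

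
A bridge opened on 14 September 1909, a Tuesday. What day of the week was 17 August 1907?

Saturday

Count forward from the earlier date (August 17, 1907) to the later (September 14, 1909):
Day-of-year of August 17, 1907: 229.
Day-of-year of September 14, 1909: 257.
1907 has 365 days, so 365 − 229 = 136 days remain in 1907.
Full years: 1908: 366. Sum = 366.
Total: 136 + 366 + 257 = 759 days.
759 mod 7 = 3, so 3 days before Tuesday is Saturday.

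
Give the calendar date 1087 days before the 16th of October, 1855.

the 24th of October, 1852

Count 1087 days before October 16, 1855:
October 24, 1852 → October 24, 1853: 365 days.
October 24, 1853 → October 24, 1854: 365 days.
October 1854: 31 − 24 = 7 days remain.
Then 11 full months totalling 334 days.
October 1–16, 1855: 16 days.
Residual: 357 days.
Total: 1087 days.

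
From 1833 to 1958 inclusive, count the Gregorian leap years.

30

Years divisible by 4: 1836, 1840, …, 1956 — 31 in all.
Of these, 1900 is divisible by 100 but not 400, so not leap.
Leap years: 31 − 1 = 30.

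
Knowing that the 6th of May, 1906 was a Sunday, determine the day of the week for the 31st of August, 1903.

Monday

Count forward from the earlier date (August 31, 1903) to the later (May 6, 1906):
August 31, 1903 → August 31, 1904: 366 days (1904 is a leap year).
August 31, 1904 → August 31, 1905: 365 days.
August 1905: 31 − 31 = 0 days remain.
Then September (30), October (31), November (30), December (31), January (31), February 1906 (28), March (31), April (30): 30 + 31 + 30 + 31 + 31 + 28 + 31 + 30 = 242 days.
May 1–6, 1906: 6 days.
Residual: 248 days.
Total: 979 days.
979 mod 7 = 6, so 6 days before Sunday is Monday.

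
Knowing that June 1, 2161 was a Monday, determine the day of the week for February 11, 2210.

Sunday

Day-of-year of June 1, 2161: 152.
Day-of-year of February 11, 2210: 42.
2161 has 365 days, so 365 − 152 = 213 days remain in 2161.
Full years 2162–2209: 37 common + 11 leap = 37×365 + 11×366 = 17531 days.
Total: 213 + 17531 + 42 = 17786 days.
17786 mod 7 = 6, so 6 days after Monday is Sunday.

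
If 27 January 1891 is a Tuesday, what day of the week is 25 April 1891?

January 1891: 31 − 27 = 4 days remain.
Then February 1891 (28), March (31): 28 + 31 = 59 days.
April 1–25, 1891: 25 days.
Total: 4 + 59 + 25 = 88 days.
88 mod 7 = 4, so 4 days after Tuesday is Saturday.

Saturday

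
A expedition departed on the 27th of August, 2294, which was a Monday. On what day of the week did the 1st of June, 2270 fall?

Count forward from the earlier date (June 1, 2270) to the later (August 27, 2294):
From June 1, 2270 to June 1, 2294: 24 years, of which 6 contain a Feb 29 — 18×365 + 6×366 = 8766 days.
June 2294: 30 − 1 = 29 days remain.
Then July (31): 31 days.
August 1–27, 2294: 27 days.
Residual: 87 days.
Total: 8853 days.
8853 mod 7 = 5, so 5 days before Monday is Wednesday.

Wednesday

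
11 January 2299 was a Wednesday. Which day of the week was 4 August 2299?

January 2299: 31 − 11 = 20 days remain.
Then February 2299 (28), March (31), April (30), May (31), June (30), July (31): 28 + 31 + 30 + 31 + 30 + 31 = 181 days.
August 1–4, 2299: 4 days.
Total: 20 + 181 + 4 = 205 days.
205 mod 7 = 2, so 2 days after Wednesday is Friday.

Friday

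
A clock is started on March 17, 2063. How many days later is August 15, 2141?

From March 17, 2063 to March 17, 2141: 78 years, of which 19 contain a Feb 29 — 59×365 + 19×366 = 28489 days.
(2100 is not a leap year (divisible by 100 but not 400).)
March 2141: 31 − 17 = 14 days remain.
Then April (30), May (31), June (30), July (31): 30 + 31 + 30 + 31 = 122 days.
August 1–15, 2141: 15 days.
Residual: 151 days.
Total: 28640 days.

28640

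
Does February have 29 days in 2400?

2400 is a leap year (divisible by 400).

Yes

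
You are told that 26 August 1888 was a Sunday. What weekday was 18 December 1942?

Day-of-year of August 26, 1888: 239.
Day-of-year of December 18, 1942: 352.
1888 has 366 days, so 366 − 239 = 127 days remain in 1888.
Full years 1889–1941: 41 common + 12 leap = 41×365 + 12×366 = 19357 days.
Total: 127 + 19357 + 352 = 19836 days.
19836 mod 7 = 5, so 5 days after Sunday is Friday.

Friday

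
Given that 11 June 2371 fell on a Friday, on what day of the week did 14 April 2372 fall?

June 2371: 30 − 11 = 19 days remain.
Then 9 full months totalling 275 days.
April 1–14, 2372: 14 days.
Total: 19 + 275 + 14 = 308 days.
308 is a multiple of 7, so 14 April 2372 falls on the same weekday: Friday.

Friday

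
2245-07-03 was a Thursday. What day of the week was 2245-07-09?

Wednesday

Within July 2245: 9 − 3 = 6 days.
6 mod 7 = 6, so 6 days after Thursday is Wednesday.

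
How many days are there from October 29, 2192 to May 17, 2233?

14809

Day-of-year of October 29, 2192: 303.
Day-of-year of May 17, 2233: 137.
2192 has 366 days, so 366 − 303 = 63 days remain in 2192.
Full years 2193–2232: 31 common + 9 leap = 31×365 + 9×366 = 14609 days.
Total: 63 + 14609 + 137 = 14809 days.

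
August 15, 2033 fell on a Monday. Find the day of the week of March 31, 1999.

Wednesday

Count forward from the earlier date (March 31, 1999) to the later (August 15, 2033):
From March 31, 1999 to March 31, 2033: 34 years, of which 9 contain a Feb 29 — 25×365 + 9×366 = 12419 days.
(2000 is a leap year (divisible by 400).)
March 2033: 31 − 31 = 0 days remain.
Then April (30), May (31), June (30), July (31): 30 + 31 + 30 + 31 = 122 days.
August 1–15, 2033: 15 days.
Residual: 137 days.
Total: 12556 days.
12556 mod 7 = 5, so 5 days before Monday is Wednesday.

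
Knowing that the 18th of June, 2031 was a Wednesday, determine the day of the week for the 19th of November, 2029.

Count forward from the earlier date (November 19, 2029) to the later (June 18, 2031):
November 19, 2029 → November 19, 2030: 365 days.
November 2030: 30 − 19 = 11 days remain.
Then December (31), January (31), February 2031 (28), March (31), April (30), May (31): 31 + 31 + 28 + 31 + 30 + 31 = 182 days.
June 1–18, 2031: 18 days.
Residual: 211 days.
Total: 576 days.
576 mod 7 = 2, so 2 days before Wednesday is Monday.

Monday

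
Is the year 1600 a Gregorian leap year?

Yes

1600 is a leap year (divisible by 400).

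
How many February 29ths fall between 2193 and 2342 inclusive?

35

Years divisible by 4: 2196, 2200, …, 2340 — 37 in all.
Of these, 2200, 2300 are divisible by 100 but not 400, so not leap.
Leap years: 37 − 2 = 35.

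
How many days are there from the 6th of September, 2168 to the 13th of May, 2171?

Day-of-year of September 6, 2168: 250.
Day-of-year of May 13, 2171: 133.
2168 has 366 days, so 366 − 250 = 116 days remain in 2168.
Full years: 2169: 365; 2170: 365. Sum = 730.
Total: 116 + 730 + 133 = 979 days.

979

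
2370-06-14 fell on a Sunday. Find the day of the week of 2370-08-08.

Saturday

June 2370: 30 − 14 = 16 days remain.
Then July (31): 31 days.
August 1–8, 2370: 8 days.
Total: 16 + 31 + 8 = 55 days.
55 mod 7 = 6, so 6 days after Sunday is Saturday.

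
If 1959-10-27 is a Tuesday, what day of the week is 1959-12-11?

October 1959: 31 − 27 = 4 days remain.
Then November (30): 30 days.
December 1–11, 1959: 11 days.
Total: 4 + 30 + 11 = 45 days.
45 mod 7 = 3, so 3 days after Tuesday is Friday.

Friday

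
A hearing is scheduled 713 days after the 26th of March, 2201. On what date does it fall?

the 9th of March, 2203

Count 713 days after March 26, 2201:
March 2201: 31 − 26 = 5 days remain.
Then 23 full months totalling 699 days.
March 1–9, 2203: 9 days.
Total: 5 + 699 + 9 = 713 days.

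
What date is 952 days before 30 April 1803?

20 September 1800

Count 952 days before April 30, 1803:
Day-of-year of September 20, 1800: 263.
Day-of-year of April 30, 1803: 120.
1800 has 365 days, so 365 − 263 = 102 days remain in 1800.
Full years: 1801: 365; 1802: 365. Sum = 730.
Total: 102 + 730 + 120 = 952 days.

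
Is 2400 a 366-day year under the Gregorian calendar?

Yes

2400 is a leap year (divisible by 400).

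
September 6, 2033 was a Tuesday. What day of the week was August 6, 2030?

Count forward from the earlier date (August 6, 2030) to the later (September 6, 2033):
August 6, 2030 → August 6, 2031: 365 days.
August 6, 2031 → August 6, 2032: 366 days (2032 is a leap year).
August 6, 2032 → August 6, 2033: 365 days.
August 2033: 31 − 6 = 25 days remain.
September 1–6, 2033: 6 days.
Residual: 31 days.
Total: 1127 days.
1127 is a multiple of 7, so August 6, 2030 falls on the same weekday: Tuesday.

Tuesday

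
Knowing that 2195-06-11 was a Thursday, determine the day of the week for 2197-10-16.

Monday

Day-of-year of June 11, 2195: 162.
Day-of-year of October 16, 2197: 289.
2195 has 365 days, so 365 − 162 = 203 days remain in 2195.
Full years: 2196: 366. Sum = 366.
Total: 203 + 366 + 289 = 858 days.
858 mod 7 = 4, so 4 days after Thursday is Monday.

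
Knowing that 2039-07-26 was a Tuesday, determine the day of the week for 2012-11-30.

Friday

Count forward from the earlier date (November 30, 2012) to the later (July 26, 2039):
From November 30, 2012 to November 30, 2038: 26 years, of which 6 contain a Feb 29 — 20×365 + 6×366 = 9496 days.
November 2038: 30 − 30 = 0 days remain.
Then December (31), January (31), February 2039 (28), March (31), April (30), May (31), June (30): 31 + 31 + 28 + 31 + 30 + 31 + 30 = 212 days.
July 1–26, 2039: 26 days.
Residual: 238 days.
Total: 9734 days.
9734 mod 7 = 4, so 4 days before Tuesday is Friday.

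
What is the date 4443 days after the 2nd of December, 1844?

the 31st of January, 1857

Count 4443 days after December 2, 1844:
Day-of-year of December 2, 1844: 337.
Day-of-year of January 31, 1857: 31.
1844 has 366 days, so 366 − 337 = 29 days remain in 1844.
Full years 1845–1856: 9 common + 3 leap = 9×365 + 3×366 = 4383 days.
Total: 29 + 4383 + 31 = 4443 days.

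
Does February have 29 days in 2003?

No

2003 is not a leap year.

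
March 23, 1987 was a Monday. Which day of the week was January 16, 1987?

Count forward from the earlier date (January 16, 1987) to the later (March 23, 1987):
January 1987: 31 − 16 = 15 days remain.
Then February 1987 (28): 28 days.
March 1–23, 1987: 23 days.
Total: 15 + 28 + 23 = 66 days.
66 mod 7 = 3, so 3 days before Monday is Friday.

Friday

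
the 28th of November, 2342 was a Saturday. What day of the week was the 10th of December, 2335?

Count forward from the earlier date (December 10, 2335) to the later (November 28, 2342):
Day-of-year of December 10, 2335: 344.
Day-of-year of November 28, 2342: 332.
2335 has 365 days, so 365 − 344 = 21 days remain in 2335.
Full years: 2336: 366; 2337: 365; 2338: 365; 2339: 365; 2340: 366; 2341: 365. Sum = 2192.
Total: 21 + 2192 + 332 = 2545 days.
2545 mod 7 = 4, so 4 days before Saturday is Tuesday.

Tuesday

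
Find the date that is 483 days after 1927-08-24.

1928-12-19

Count 483 days after August 24, 1927:
Day-of-year of August 24, 1927: 236.
Day-of-year of December 19, 1928: 354.
1927 has 365 days, so 365 − 236 = 129 days remain in 1927.
Total: 129 + 354 = 483 days.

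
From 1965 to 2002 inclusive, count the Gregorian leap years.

9

Years divisible by 4 in [1965, 2002]: 1968, 1972, 1976, 1980, 1984, 1988, 1992, 1996, 2000.
2000 is divisible by 400, so still leap.
No century exceptions apply. Count: 9.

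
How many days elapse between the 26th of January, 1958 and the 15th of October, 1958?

262

January 1958: 31 − 26 = 5 days remain.
Then February 1958 (28), March (31), April (30), May (31), June (30), July (31), August (31), September (30): 28 + 31 + 30 + 31 + 30 + 31 + 31 + 30 = 242 days.
October 1–15, 1958: 15 days.
Total: 5 + 242 + 15 = 262 days.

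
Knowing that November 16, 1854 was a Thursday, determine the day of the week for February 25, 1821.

Sunday

Count forward from the earlier date (February 25, 1821) to the later (November 16, 1854):
Day-of-year of February 25, 1821: 56.
Day-of-year of November 16, 1854: 320.
1821 has 365 days, so 365 − 56 = 309 days remain in 1821.
Full years 1822–1853: 24 common + 8 leap = 24×365 + 8×366 = 11688 days.
Total: 309 + 11688 + 320 = 12317 days.
12317 mod 7 = 4, so 4 days before Thursday is Sunday.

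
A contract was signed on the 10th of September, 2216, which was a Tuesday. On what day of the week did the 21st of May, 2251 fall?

Wednesday

Day-of-year of September 10, 2216: 254.
Day-of-year of May 21, 2251: 141.
2216 has 366 days, so 366 − 254 = 112 days remain in 2216.
Full years 2217–2250: 26 common + 8 leap = 26×365 + 8×366 = 12418 days.
Total: 112 + 12418 + 141 = 12671 days.
12671 mod 7 = 1, so 1 day after Tuesday is Wednesday.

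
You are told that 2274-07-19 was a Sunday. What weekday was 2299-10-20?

Friday

From July 19, 2274 to July 19, 2299: 25 years, of which 6 contain a Feb 29 — 19×365 + 6×366 = 9131 days.
July 2299: 31 − 19 = 12 days remain.
Then August (31), September (30): 31 + 30 = 61 days.
October 1–20, 2299: 20 days.
Residual: 93 days.
Total: 9224 days.
9224 mod 7 = 5, so 5 days after Sunday is Friday.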